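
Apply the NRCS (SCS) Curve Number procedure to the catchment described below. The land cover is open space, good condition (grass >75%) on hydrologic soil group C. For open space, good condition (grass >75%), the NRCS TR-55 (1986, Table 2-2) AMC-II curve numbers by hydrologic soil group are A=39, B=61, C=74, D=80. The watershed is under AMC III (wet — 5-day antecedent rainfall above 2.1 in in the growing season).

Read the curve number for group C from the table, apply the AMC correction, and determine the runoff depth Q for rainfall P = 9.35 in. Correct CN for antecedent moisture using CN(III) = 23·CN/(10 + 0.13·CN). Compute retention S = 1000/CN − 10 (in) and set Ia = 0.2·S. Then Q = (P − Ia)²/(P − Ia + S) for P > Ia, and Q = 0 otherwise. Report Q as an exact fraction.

Q = 23696599969/3062527740 in ≈ 7.738 in

NRCS table: open space, good condition (grass >75%), soil group C → CN(II) = 74
Adjust CN=74 to AMC III: 23·74/(10 + 0.13·74) → 1702 ÷ (981/50) = 85100/981 ≈ 86.748
Max retention: S = 1000/(85100/981) − 10 = 1300/851 in (≈ 1.528 in)
Ia = 0.2·(1300/851) = 260/851 in ≈ 0.306 in
Since P=9.350 > Ia=0.306: effective rainfall P−Ia = 153937/17020 in
Q: (153937/17020)² ÷ (179937/17020) = 23696599969/3062527740 in (≈ 7.738 in)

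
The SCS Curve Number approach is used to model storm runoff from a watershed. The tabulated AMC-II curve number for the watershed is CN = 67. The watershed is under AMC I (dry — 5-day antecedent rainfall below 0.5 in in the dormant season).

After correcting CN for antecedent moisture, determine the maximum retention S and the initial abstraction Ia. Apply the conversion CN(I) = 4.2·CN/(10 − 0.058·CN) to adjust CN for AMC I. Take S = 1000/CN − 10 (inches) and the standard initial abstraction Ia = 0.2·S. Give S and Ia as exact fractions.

S = 5500/469 in ≈ 11.727 in; Ia = 1100/469 in ≈ 2.345 in

Dry (AMC I): CN(I) = 4.2·67/(10 − 0.058·67) = (1407/5)/(3057/500) = 46900/1019 ≈ 46.026
Retention S: 1000/CN − 10 with CN=46.026 → S = 5500/469 ≈ 11.727 in
Ia = 0.2S: 0.2·11.727 = 2.345 in (exactly 1100/469)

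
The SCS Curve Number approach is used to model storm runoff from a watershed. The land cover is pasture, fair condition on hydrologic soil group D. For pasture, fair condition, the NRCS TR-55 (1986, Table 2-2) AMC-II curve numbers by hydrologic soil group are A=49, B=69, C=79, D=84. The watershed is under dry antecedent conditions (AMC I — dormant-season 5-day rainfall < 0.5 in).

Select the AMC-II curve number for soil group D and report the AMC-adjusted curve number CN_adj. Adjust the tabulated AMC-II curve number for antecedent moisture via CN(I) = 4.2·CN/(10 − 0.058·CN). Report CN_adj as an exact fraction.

NRCS table: pasture, fair condition, soil group D → CN(II) = 84
Adjust CN=84 to AMC I: 4.2·84/(10 − 0.058·84) → (1764/5) ÷ (641/125) = 44100/641 ≈ 68.799

CN_adj = 44100/641 ≈ 68.799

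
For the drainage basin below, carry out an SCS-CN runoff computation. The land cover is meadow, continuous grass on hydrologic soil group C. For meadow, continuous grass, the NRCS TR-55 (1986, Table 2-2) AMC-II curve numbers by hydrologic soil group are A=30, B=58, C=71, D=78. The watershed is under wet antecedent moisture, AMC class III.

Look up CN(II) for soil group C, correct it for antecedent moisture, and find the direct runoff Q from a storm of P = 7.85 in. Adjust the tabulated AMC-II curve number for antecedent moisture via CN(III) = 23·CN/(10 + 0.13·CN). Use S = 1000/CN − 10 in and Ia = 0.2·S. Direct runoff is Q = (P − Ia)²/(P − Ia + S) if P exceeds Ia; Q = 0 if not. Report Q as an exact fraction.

Q = 59917737961/9888827460 in ≈ 6.059 in

NRCS table: meadow, continuous grass, soil group C → CN(II) = 71
CN(III) from CN(II)=71: (23·71)/(10 + 0.13·71) = 163300/1923 ≈ 84.919
S = 1000/(163300/1923) − 10 = 2900/1633 in ≈ 1.776 in
Ia = 0.2S: 0.2·1.776 = 0.355 in (exactly 580/1633)
Excess rainfall: 7.850 − 0.355 = 7.495 in; P > Ia so Q > 0
Q: (244781/32660)² ÷ (302781/32660) = 59917737961/9888827460 in (≈ 6.059 in)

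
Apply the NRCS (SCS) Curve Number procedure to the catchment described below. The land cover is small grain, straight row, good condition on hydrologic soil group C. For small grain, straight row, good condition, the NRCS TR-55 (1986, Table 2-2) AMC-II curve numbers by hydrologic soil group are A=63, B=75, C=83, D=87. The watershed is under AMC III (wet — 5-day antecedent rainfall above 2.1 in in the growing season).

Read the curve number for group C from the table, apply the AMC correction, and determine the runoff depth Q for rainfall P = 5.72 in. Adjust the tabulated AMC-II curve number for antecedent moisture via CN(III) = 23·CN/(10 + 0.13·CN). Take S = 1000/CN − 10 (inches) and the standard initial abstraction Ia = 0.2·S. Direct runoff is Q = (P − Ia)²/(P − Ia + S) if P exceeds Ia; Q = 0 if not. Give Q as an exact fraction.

NRCS table: small grain, straight row, good condition, soil group C → CN(II) = 83
Adjust CN=83 to AMC III: 23·83/(10 + 0.13·83) → 1909 ÷ (2079/100) = 190900/2079 ≈ 91.823
Max retention: S = 1000/(190900/2079) − 10 = 1700/1909 in (≈ 0.891 in)
Ia = 0.2·(1700/1909) = 340/1909 in ≈ 0.178 in
P − Ia = 5.720 − 0.178 = 264487/47725 ≈ 5.542 in (> 0, runoff occurs)
Q: (264487/47725)² ÷ (306987/47725) = 69953373169/14650954575 in (≈ 4.775 in)

Q = 69953373169/14650954575 in ≈ 4.775 in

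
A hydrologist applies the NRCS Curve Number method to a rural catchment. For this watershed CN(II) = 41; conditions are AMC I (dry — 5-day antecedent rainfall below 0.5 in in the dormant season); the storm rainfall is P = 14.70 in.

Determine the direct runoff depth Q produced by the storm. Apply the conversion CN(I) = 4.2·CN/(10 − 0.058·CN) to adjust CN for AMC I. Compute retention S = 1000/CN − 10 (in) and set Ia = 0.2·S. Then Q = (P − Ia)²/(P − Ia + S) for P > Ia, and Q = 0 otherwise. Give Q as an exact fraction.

Q = 4565299489/3121701870 in ≈ 1.462 in

CN(I) from CN(II)=41: (4.2·41)/(10 − 0.058·41) = 86100/3811 ≈ 22.592
S = 1000/(86100/3811) − 10 = 29500/861 in ≈ 34.262 in
Ia = 0.2S: 0.2·34.262 = 6.852 in (exactly 5900/861)
P − Ia = 14.700 − 6.852 = 67567/8610 ≈ 7.848 in (> 0, runoff occurs)
Q: (67567/8610)² ÷ (362567/8610) = 4565299489/3121701870 in (≈ 1.462 in)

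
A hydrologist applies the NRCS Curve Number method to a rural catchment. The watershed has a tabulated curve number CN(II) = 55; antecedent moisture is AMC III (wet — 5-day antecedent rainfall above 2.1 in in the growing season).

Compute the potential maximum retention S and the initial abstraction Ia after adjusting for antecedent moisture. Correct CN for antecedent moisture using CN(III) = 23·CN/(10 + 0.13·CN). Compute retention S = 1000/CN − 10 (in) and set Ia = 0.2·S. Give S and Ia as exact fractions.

Wet (AMC III): CN(III) = 23·55/(10 + 0.13·55) = 1265/(343/20) = 25300/343 ≈ 73.761
S = 1000/(25300/343) − 10 = 900/253 in ≈ 3.557 in
Ia = 0.2·(900/253) = 180/253 in ≈ 0.711 in

S = 900/253 in ≈ 3.557 in; Ia = 180/253 in ≈ 0.711 in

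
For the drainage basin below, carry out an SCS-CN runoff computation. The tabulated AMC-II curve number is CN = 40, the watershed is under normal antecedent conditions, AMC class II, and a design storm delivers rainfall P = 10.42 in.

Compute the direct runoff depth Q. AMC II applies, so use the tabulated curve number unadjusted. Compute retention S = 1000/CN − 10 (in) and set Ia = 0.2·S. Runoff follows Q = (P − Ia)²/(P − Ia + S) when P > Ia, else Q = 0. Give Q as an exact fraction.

AMC II — tabulated CN = 40 applies directly.
Max retention: S = 1000/40 − 10 = 15 in (≈ 15.000 in)
Initial abstraction Ia = S/5 = 15/5 = 3 ≈ 3.000 in
Excess rainfall: 10.420 − 3.000 = 7.420 in; P > Ia so Q > 0
Runoff Q = (P−Ia)²/(P−Ia+S) = (7.420)²/(7.420+15.000) = 137641/56050 ≈ 2.456 in

Q = 137641/56050 in ≈ 2.456 in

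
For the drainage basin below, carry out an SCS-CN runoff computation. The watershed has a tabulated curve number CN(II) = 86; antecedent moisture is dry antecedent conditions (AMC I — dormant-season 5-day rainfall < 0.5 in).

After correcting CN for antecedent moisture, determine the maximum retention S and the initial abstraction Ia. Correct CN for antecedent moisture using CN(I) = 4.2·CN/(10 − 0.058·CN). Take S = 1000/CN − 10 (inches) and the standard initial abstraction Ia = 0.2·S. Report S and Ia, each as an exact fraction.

Adjust CN=86 to AMC I: 4.2·86/(10 − 0.058·86) → (1806/5) ÷ (1253/250) = 12900/179 ≈ 72.067
Max retention: S = 1000/(12900/179) − 10 = 500/129 in (≈ 3.876 in)
Ia = 0.2·(500/129) = 100/129 in ≈ 0.775 in

S = 500/129 in ≈ 3.876 in; Ia = 100/129 in ≈ 0.775 in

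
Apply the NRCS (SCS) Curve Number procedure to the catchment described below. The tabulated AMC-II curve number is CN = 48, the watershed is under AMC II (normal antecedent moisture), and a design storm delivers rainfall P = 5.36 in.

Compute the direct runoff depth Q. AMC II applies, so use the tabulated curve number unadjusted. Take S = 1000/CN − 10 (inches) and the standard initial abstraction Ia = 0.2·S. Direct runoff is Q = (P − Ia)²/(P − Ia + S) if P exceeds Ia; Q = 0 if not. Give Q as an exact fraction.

Q = 229441/315600 in ≈ 0.727 in

AMC II — tabulated CN = 48 applies directly.
Max retention: S = 1000/48 − 10 = 65/6 in (≈ 10.833 in)
Ia = 0.2S: 0.2·10.833 = 2.167 in (exactly 13/6)
Excess rainfall: 5.360 − 2.167 = 3.193 in; P > Ia so Q > 0
Q = (479/150)²/((479/150) + 65/6) = (229441/22500)/(1052/75) = 229441/315600 in ≈ 0.727 in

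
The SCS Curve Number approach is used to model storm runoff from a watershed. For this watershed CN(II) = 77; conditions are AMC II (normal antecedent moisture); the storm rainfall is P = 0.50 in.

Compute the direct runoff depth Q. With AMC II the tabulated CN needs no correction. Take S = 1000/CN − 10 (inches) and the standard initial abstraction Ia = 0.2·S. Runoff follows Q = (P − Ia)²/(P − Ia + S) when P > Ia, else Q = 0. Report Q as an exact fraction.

Q = 0 in ≈ 0.000 in

AMC II — tabulated CN = 77 applies directly.
Max retention: S = 1000/77 − 10 = 230/77 in (≈ 2.987 in)
Ia = 0.2·(230/77) = 46/77 in ≈ 0.597 in
P = 0.500 ≤ Ia = 0.597 in: entire storm abstracted, Q = 0.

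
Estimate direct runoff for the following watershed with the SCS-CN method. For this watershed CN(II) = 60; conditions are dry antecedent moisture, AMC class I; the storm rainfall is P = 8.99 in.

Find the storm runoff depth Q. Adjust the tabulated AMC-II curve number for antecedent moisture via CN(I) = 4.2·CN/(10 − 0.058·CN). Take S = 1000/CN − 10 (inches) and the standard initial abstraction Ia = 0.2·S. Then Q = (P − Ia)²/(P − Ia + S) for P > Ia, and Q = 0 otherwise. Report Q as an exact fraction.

Q = 1342269769/860813100 in ≈ 1.559 in

Dry (AMC I): CN(I) = 4.2·60/(10 − 0.058·60) = 252/(163/25) = 6300/163 ≈ 38.650
S = 1000/(6300/163) − 10 = 1000/63 in ≈ 15.873 in
Initial abstraction Ia = S/5 = (1000/63)/5 = 200/63 ≈ 3.175 in
P − Ia = 8.990 − 3.175 = 36637/6300 ≈ 5.815 in (> 0, runoff occurs)
Q = (36637/6300)²/((36637/6300) + 1000/63) = (1342269769/39690000)/(136637/6300) = 1342269769/860813100 in ≈ 1.559 in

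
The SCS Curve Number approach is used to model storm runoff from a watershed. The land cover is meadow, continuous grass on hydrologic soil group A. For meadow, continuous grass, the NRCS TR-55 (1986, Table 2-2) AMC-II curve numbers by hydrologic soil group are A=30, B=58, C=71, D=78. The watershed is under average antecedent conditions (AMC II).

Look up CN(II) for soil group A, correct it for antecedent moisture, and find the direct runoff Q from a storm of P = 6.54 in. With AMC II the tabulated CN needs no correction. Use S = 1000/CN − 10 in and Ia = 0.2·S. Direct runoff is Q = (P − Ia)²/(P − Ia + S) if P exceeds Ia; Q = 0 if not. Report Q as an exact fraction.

NRCS table: meadow, continuous grass, soil group A → CN(II) = 30
AMC II — tabulated CN = 30 applies directly.
S = 1000/30 − 10 = 70/3 in ≈ 23.333 in
Initial abstraction Ia = S/5 = (70/3)/5 = 14/3 ≈ 4.667 in
Excess rainfall: 6.540 − 4.667 = 1.873 in; P > Ia so Q > 0
Q: (281/150)² ÷ (3781/150) = 78961/567150 in (≈ 0.139 in)

Q = 78961/567150 in ≈ 0.139 in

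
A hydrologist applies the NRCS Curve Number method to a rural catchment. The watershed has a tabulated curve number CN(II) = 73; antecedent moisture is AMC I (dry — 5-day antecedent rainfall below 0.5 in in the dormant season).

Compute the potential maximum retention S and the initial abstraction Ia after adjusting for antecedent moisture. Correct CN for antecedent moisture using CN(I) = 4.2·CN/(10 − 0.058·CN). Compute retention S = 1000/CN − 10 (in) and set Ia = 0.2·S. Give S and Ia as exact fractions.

Dry (AMC I): CN(I) = 4.2·73/(10 − 0.058·73) = (1533/5)/(2883/500) = 51100/961 ≈ 53.174
Max retention: S = 1000/(51100/961) − 10 = 4500/511 in (≈ 8.806 in)
Initial abstraction Ia = S/5 = (4500/511)/5 = 900/511 ≈ 1.761 in

S = 4500/511 in ≈ 8.806 in; Ia = 900/511 in ≈ 1.761 in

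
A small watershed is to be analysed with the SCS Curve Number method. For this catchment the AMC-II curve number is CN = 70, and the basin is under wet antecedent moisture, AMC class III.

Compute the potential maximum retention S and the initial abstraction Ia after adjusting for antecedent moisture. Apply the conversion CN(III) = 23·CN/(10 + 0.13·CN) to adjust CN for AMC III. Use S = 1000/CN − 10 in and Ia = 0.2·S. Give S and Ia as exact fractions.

S = 300/161 in ≈ 1.863 in; Ia = 60/161 in ≈ 0.373 in

Adjust CN=70 to AMC III: 23·70/(10 + 0.13·70) → 1610 ÷ (191/10) = 16100/191 ≈ 84.293
S = 1000/(16100/191) − 10 = 300/161 in ≈ 1.863 in
Initial abstraction Ia = S/5 = (300/161)/5 = 60/161 ≈ 0.373 in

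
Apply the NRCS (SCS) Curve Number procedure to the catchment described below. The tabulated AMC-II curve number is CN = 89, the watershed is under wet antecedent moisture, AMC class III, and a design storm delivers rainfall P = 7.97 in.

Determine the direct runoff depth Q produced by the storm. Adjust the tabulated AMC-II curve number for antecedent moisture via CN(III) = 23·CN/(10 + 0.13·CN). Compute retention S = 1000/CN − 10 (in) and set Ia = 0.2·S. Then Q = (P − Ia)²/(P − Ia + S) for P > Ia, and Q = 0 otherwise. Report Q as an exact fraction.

CN(III) from CN(II)=89: (23·89)/(10 + 0.13·89) = 204700/2157 ≈ 94.900
Max retention: S = 1000/(204700/2157) − 10 = 1100/2047 in (≈ 0.537 in)
Ia = 0.2S: 0.2·0.537 = 0.107 in (exactly 220/2047)
Since P=7.970 > Ia=0.107: effective rainfall P−Ia = 1609459/204700 in
Q: (1609459/204700)² ÷ (1719459/204700) = 2590358272681/351973257300 in (≈ 7.360 in)

Q = 2590358272681/351973257300 in ≈ 7.360 in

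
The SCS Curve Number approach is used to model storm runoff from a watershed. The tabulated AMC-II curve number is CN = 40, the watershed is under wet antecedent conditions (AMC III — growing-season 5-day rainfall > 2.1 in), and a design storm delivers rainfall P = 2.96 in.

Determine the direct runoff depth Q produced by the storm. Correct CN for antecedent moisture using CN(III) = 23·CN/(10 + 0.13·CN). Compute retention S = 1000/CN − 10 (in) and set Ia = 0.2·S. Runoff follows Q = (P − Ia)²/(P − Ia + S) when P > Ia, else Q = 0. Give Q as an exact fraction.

Q = 453152/1351825 in ≈ 0.335 in

CN(III) from CN(II)=40: (23·40)/(10 + 0.13·40) = 1150/19 ≈ 60.526
S = 1000/(1150/19) − 10 = 150/23 in ≈ 6.522 in
Ia = 0.2·(150/23) = 30/23 in ≈ 1.304 in
Excess rainfall: 2.960 − 1.304 = 1.656 in; P > Ia so Q > 0
Q: (952/575)² ÷ (4702/575) = 453152/1351825 in (≈ 0.335 in)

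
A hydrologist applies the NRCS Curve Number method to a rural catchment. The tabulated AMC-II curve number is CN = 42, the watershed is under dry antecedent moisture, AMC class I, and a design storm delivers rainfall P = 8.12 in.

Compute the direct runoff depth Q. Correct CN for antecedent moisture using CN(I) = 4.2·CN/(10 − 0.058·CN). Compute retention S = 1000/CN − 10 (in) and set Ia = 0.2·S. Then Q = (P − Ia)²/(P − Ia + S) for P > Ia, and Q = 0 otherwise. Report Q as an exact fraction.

Dry (AMC I): CN(I) = 4.2·42/(10 − 0.058·42) = (882/5)/(1891/250) = 44100/1891 ≈ 23.321
Retention S: 1000/CN − 10 with CN=23.321 → S = 14500/441 ≈ 32.880 in
Ia = 0.2S: 0.2·32.880 = 6.576 in (exactly 2900/441)
Since P=8.120 > Ia=6.576: effective rainfall P−Ia = 17023/11025 in
Q: (17023/11025)² ÷ (379523/11025) = 9992501/144284175 in (≈ 0.069 in)

Q = 9992501/144284175 in ≈ 0.069 in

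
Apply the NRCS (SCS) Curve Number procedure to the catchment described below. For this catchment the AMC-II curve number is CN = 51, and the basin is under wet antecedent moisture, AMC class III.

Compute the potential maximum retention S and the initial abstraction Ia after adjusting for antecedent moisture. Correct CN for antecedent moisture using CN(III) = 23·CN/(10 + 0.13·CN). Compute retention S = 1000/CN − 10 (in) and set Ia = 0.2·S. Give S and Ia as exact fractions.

S = 4900/1173 in ≈ 4.177 in; Ia = 980/1173 in ≈ 0.835 in

CN(III) from CN(II)=51: (23·51)/(10 + 0.13·51) = 117300/1663 ≈ 70.535
Retention S: 1000/CN − 10 with CN=70.535 → S = 4900/1173 ≈ 4.177 in
Initial abstraction Ia = S/5 = (4900/1173)/5 = 980/1173 ≈ 0.835 in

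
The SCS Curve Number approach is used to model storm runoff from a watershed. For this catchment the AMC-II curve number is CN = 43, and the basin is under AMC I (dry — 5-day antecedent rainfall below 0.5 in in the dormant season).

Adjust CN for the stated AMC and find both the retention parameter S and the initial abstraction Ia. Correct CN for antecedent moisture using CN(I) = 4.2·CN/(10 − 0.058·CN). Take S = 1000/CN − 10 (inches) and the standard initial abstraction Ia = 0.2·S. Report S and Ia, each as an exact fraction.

S = 9500/301 in ≈ 31.561 in; Ia = 1900/301 in ≈ 6.312 in

CN(I) from CN(II)=43: (4.2·43)/(10 − 0.058·43) = 30100/1251 ≈ 24.061
Retention S: 1000/CN − 10 with CN=24.061 → S = 9500/301 ≈ 31.561 in
Initial abstraction Ia = S/5 = (9500/301)/5 = 1900/301 ≈ 6.312 in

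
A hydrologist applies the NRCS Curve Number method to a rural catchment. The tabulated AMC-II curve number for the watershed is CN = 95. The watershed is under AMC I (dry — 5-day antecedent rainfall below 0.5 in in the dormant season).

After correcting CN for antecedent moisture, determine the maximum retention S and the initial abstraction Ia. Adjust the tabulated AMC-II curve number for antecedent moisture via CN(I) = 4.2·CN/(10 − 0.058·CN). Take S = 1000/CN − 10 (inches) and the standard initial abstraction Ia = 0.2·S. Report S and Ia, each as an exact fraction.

S = 500/399 in ≈ 1.253 in; Ia = 100/399 in ≈ 0.251 in

CN(I) from CN(II)=95: (4.2·95)/(10 − 0.058·95) = 39900/449 ≈ 88.864
Max retention: S = 1000/(39900/449) − 10 = 500/399 in (≈ 1.253 in)
Initial abstraction Ia = S/5 = (500/399)/5 = 100/399 ≈ 0.251 in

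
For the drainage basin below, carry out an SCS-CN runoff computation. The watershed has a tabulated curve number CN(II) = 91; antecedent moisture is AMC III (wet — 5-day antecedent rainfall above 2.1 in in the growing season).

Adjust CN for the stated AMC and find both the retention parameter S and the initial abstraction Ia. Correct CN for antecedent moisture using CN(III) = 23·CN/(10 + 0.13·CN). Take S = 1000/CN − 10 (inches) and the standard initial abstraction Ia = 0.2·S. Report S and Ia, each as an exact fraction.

Wet (AMC III): CN(III) = 23·91/(10 + 0.13·91) = 2093/(2183/100) = 209300/2183 ≈ 95.877
S = 1000/(209300/2183) − 10 = 900/2093 in ≈ 0.430 in
Ia = 0.2·(900/2093) = 180/2093 in ≈ 0.086 in

S = 900/2093 in ≈ 0.430 in; Ia = 180/2093 in ≈ 0.086 in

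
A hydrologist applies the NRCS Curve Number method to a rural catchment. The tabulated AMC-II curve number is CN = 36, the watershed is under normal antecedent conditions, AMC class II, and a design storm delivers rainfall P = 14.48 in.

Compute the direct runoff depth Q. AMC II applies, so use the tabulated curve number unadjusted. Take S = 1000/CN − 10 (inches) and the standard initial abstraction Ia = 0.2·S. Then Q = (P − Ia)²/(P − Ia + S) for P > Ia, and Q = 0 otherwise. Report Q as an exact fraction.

Q = 3020882/726525 in ≈ 4.158 in

CN(II) = 36; AMC II needs no correction.
Retention S: 1000/CN − 10 with CN=36.000 → S = 160/9 ≈ 17.778 in
Ia = 0.2S: 0.2·17.778 = 3.556 in (exactly 32/9)
Excess rainfall: 14.480 − 3.556 = 10.924 in; P > Ia so Q > 0
Q = (2458/225)²/((2458/225) + 160/9) = (6041764/50625)/(6458/225) = 3020882/726525 in ≈ 4.158 in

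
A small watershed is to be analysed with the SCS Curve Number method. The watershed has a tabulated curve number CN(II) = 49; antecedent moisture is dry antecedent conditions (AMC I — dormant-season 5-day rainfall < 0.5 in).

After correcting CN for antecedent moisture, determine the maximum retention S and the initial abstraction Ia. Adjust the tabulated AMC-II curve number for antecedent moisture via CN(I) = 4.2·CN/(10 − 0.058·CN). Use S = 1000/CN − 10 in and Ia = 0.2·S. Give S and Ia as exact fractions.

Adjust CN=49 to AMC I: 4.2·49/(10 − 0.058·49) → (1029/5) ÷ (3579/500) = 34300/1193 ≈ 28.751
Retention S: 1000/CN − 10 with CN=28.751 → S = 8500/343 ≈ 24.781 in
Ia = 0.2S: 0.2·24.781 = 4.956 in (exactly 1700/343)

S = 8500/343 in ≈ 24.781 in; Ia = 1700/343 in ≈ 4.956 in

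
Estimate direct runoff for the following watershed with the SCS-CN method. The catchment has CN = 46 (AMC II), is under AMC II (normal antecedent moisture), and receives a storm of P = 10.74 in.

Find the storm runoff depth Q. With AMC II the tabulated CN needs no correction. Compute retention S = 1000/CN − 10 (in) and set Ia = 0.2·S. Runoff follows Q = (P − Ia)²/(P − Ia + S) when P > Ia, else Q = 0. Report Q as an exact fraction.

Q = 31047267/8874550 in ≈ 3.498 in

Average conditions: CN = 46 (no AMC adjustment).
S = 1000/46 − 10 = 270/23 in ≈ 11.739 in
Ia = 0.2S: 0.2·11.739 = 2.348 in (exactly 54/23)
Since P=10.740 > Ia=2.348: effective rainfall P−Ia = 9651/1150 in
Runoff Q = (P−Ia)²/(P−Ia+S) = (8.392)²/(8.392+11.739) = 31047267/8874550 ≈ 3.498 in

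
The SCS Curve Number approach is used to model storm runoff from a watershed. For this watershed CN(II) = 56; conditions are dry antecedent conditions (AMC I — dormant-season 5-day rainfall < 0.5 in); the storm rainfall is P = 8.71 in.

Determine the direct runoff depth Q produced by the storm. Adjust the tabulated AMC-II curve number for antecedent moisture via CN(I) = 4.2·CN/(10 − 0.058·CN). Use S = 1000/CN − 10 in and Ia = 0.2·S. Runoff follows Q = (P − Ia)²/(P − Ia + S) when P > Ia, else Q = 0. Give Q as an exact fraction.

CN(I) from CN(II)=56: (4.2·56)/(10 − 0.058·56) = 7350/211 ≈ 34.834
Retention S: 1000/CN − 10 with CN=34.834 → S = 2750/147 ≈ 18.707 in
Ia = 0.2·(2750/147) = 550/147 in ≈ 3.741 in
P − Ia = 8.710 − 3.741 = 73037/14700 ≈ 4.969 in (> 0, runoff occurs)
Runoff Q = (P−Ia)²/(P−Ia+S) = (4.969)²/(4.969+18.707) = 5334403369/5116143900 ≈ 1.043 in

Q = 5334403369/5116143900 in ≈ 1.043 in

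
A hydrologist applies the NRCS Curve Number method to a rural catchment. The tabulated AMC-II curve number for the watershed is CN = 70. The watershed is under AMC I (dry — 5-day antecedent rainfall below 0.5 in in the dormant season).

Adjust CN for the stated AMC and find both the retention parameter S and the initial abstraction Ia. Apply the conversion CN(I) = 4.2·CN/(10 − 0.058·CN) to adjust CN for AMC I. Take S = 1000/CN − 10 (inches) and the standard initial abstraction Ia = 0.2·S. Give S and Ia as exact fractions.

S = 500/49 in ≈ 10.204 in; Ia = 100/49 in ≈ 2.041 in

CN(I) from CN(II)=70: (4.2·70)/(10 − 0.058·70) = 4900/99 ≈ 49.495
Retention S: 1000/CN − 10 with CN=49.495 → S = 500/49 ≈ 10.204 in
Initial abstraction Ia = S/5 = (500/49)/5 = 100/49 ≈ 2.041 in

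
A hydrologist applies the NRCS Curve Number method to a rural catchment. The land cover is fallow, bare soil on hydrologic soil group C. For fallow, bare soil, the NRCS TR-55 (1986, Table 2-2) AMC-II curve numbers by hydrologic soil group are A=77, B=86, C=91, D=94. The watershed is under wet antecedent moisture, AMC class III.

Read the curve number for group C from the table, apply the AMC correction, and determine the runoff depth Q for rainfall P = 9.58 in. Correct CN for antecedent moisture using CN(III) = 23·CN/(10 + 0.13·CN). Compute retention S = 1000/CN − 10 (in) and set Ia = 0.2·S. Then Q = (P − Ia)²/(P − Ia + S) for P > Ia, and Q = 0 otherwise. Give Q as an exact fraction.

Q = 987135641209/108683943550 in ≈ 9.083 in

NRCS table: fallow, bare soil, soil group C → CN(II) = 91
Adjust CN=91 to AMC III: 23·91/(10 + 0.13·91) → 2093 ÷ (2183/100) = 209300/2183 ≈ 95.877
S = 1000/(209300/2183) − 10 = 900/2093 in ≈ 0.430 in
Initial abstraction Ia = S/5 = (900/2093)/5 = 180/2093 ≈ 0.086 in
Since P=9.580 > Ia=0.086: effective rainfall P−Ia = 993547/104650 in
Runoff Q = (P−Ia)²/(P−Ia+S) = (9.494)²/(9.494+0.430) = 987135641209/108683943550 ≈ 9.083 in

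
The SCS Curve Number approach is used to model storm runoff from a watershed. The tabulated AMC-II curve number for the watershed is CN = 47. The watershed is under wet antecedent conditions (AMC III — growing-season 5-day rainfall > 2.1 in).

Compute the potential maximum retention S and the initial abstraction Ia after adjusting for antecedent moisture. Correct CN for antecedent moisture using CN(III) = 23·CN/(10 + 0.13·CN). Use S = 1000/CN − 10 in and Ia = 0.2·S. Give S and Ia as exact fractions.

Wet (AMC III): CN(III) = 23·47/(10 + 0.13·47) = 1081/(1611/100) = 108100/1611 ≈ 67.101
Retention S: 1000/CN − 10 with CN=67.101 → S = 5300/1081 ≈ 4.903 in
Ia = 0.2S: 0.2·4.903 = 0.981 in (exactly 1060/1081)

S = 5300/1081 in ≈ 4.903 in; Ia = 1060/1081 in ≈ 0.981 in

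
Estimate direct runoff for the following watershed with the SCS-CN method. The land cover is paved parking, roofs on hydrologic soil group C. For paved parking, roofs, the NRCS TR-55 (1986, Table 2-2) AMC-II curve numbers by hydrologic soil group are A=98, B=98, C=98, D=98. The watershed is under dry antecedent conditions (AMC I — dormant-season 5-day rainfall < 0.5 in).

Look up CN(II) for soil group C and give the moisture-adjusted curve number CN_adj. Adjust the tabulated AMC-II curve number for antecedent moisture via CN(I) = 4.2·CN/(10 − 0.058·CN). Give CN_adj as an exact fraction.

NRCS table: paved parking, roofs, soil group C → CN(II) = 98
Adjust CN=98 to AMC I: 4.2·98/(10 − 0.058·98) → (2058/5) ÷ (1079/250) = 102900/1079 ≈ 95.366

CN_adj = 102900/1079 ≈ 95.366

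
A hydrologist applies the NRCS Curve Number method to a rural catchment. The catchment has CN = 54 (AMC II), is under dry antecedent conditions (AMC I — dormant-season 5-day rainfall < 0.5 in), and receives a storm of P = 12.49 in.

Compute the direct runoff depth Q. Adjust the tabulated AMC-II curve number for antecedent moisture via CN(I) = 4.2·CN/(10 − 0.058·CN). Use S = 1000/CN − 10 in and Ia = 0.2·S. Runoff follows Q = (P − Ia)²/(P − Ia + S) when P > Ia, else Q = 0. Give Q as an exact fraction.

Q = 228658981489/92317976100 in ≈ 2.477 in

Dry (AMC I): CN(I) = 4.2·54/(10 − 0.058·54) = (1134/5)/(1717/250) = 56700/1717 ≈ 33.023
S = 1000/(56700/1717) − 10 = 11500/567 in ≈ 20.282 in
Initial abstraction Ia = S/5 = (11500/567)/5 = 2300/567 ≈ 4.056 in
Excess rainfall: 12.490 − 4.056 = 8.434 in; P > Ia so Q > 0
Runoff Q = (P−Ia)²/(P−Ia+S) = (8.434)²/(8.434+20.282) = 228658981489/92317976100 ≈ 2.477 in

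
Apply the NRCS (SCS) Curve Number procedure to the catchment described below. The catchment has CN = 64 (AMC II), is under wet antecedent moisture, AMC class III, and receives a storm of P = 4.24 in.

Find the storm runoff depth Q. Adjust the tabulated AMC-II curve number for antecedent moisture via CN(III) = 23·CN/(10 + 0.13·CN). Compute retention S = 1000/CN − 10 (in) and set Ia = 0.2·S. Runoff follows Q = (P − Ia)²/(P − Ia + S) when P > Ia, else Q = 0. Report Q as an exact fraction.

Q = 74425129/32779600 in ≈ 2.270 in

Wet (AMC III): CN(III) = 23·64/(10 + 0.13·64) = 1472/(458/25) = 18400/229 ≈ 80.349
Retention S: 1000/CN − 10 with CN=80.349 → S = 225/92 ≈ 2.446 in
Ia = 0.2·(225/92) = 45/92 in ≈ 0.489 in
Excess rainfall: 4.240 − 0.489 = 3.751 in; P > Ia so Q > 0
Q = (8627/2300)²/((8627/2300) + 225/92) = (74425129/5290000)/(3563/575) = 74425129/32779600 in ≈ 2.270 in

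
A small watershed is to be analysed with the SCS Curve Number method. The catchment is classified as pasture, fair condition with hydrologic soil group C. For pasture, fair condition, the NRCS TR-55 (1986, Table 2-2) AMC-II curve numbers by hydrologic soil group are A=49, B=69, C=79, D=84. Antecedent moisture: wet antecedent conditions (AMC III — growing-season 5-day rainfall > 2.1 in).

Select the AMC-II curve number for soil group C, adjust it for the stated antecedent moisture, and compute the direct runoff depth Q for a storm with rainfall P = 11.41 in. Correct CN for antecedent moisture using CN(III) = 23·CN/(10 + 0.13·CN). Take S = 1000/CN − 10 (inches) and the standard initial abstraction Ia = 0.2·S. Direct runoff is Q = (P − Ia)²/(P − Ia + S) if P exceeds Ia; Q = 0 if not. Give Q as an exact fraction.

NRCS table: pasture, fair condition, soil group C → CN(II) = 79
CN(III) from CN(II)=79: (23·79)/(10 + 0.13·79) = 181700/2027 ≈ 89.640
S = 1000/(181700/2027) − 10 = 2100/1817 in ≈ 1.156 in
Initial abstraction Ia = S/5 = (2100/1817)/5 = 420/1817 ≈ 0.231 in
P − Ia = 11.410 − 0.231 = 2031197/181700 ≈ 11.179 in (> 0, runoff occurs)
Q = (2031197/181700)²/((2031197/181700) + 2100/1817) = (4125761252809/33014890000)/(2241197/181700) = 589394464687/58175070700 in ≈ 10.131 in

Q = 589394464687/58175070700 in ≈ 10.131 in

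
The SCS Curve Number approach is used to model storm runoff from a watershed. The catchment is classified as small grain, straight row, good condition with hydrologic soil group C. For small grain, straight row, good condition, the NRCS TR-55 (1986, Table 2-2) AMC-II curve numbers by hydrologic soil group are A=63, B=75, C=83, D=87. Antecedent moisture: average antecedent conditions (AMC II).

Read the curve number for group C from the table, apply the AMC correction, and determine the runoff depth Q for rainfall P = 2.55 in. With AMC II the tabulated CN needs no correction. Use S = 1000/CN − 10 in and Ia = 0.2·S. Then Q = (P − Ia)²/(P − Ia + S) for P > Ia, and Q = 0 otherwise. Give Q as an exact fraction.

Q = 742577/678940 in ≈ 1.094 in

NRCS table: small grain, straight row, good condition, soil group C → CN(II) = 83
AMC II — tabulated CN = 83 applies directly.
S = 1000/83 − 10 = 170/83 in ≈ 2.048 in
Initial abstraction Ia = S/5 = (170/83)/5 = 34/83 ≈ 0.410 in
P − Ia = 2.550 − 0.410 = 3553/1660 ≈ 2.140 in (> 0, runoff occurs)
Q: (3553/1660)² ÷ (6953/1660) = 742577/678940 in (≈ 1.094 in)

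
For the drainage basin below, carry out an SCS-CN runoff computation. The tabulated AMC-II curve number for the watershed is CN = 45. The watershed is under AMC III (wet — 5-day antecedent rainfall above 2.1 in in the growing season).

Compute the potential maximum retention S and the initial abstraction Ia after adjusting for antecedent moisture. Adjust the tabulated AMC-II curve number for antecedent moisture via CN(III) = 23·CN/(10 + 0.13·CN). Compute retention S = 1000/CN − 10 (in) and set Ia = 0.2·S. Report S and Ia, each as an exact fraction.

S = 1100/207 in ≈ 5.314 in; Ia = 220/207 in ≈ 1.063 in

Adjust CN=45 to AMC III: 23·45/(10 + 0.13·45) → 1035 ÷ (317/20) = 20700/317 ≈ 65.300
Retention S: 1000/CN − 10 with CN=65.300 → S = 1100/207 ≈ 5.314 in
Ia = 0.2·(1100/207) = 220/207 in ≈ 1.063 in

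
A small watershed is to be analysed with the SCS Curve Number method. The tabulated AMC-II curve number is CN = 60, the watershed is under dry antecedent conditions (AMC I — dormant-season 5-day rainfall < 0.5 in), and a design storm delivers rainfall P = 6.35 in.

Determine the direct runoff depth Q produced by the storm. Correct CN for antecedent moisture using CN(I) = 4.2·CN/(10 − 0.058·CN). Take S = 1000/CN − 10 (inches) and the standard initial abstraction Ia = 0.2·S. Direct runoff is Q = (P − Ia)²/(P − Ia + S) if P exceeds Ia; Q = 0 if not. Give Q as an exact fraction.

CN(I) from CN(II)=60: (4.2·60)/(10 − 0.058·60) = 6300/163 ≈ 38.650
Max retention: S = 1000/(6300/163) − 10 = 1000/63 in (≈ 15.873 in)
Ia = 0.2·(1000/63) = 200/63 in ≈ 3.175 in
Since P=6.350 > Ia=3.175: effective rainfall P−Ia = 4001/1260 in
Runoff Q = (P−Ia)²/(P−Ia+S) = (3.175)²/(3.175+15.873) = 16008001/30241260 ≈ 0.529 in

Q = 16008001/30241260 in ≈ 0.529 in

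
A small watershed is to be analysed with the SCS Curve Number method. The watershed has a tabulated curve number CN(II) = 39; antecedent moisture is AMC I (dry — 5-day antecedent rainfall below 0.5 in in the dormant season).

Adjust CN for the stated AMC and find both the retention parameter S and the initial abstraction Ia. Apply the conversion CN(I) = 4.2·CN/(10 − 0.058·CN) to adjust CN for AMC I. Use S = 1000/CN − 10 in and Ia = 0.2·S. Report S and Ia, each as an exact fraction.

S = 30500/819 in ≈ 37.241 in; Ia = 6100/819 in ≈ 7.448 in

CN(I) from CN(II)=39: (4.2·39)/(10 − 0.058·39) = 81900/3869 ≈ 21.168
Max retention: S = 1000/(81900/3869) − 10 = 30500/819 in (≈ 37.241 in)
Ia = 0.2S: 0.2·37.241 = 7.448 in (exactly 6100/819)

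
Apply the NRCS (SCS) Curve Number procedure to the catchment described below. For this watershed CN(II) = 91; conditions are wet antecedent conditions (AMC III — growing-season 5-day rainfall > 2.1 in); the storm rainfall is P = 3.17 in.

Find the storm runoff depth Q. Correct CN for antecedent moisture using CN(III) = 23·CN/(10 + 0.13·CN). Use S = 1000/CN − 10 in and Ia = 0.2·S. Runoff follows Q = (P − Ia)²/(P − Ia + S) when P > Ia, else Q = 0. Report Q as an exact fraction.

Wet (AMC III): CN(III) = 23·91/(10 + 0.13·91) = 2093/(2183/100) = 209300/2183 ≈ 95.877
Retention S: 1000/CN − 10 with CN=95.877 → S = 900/2093 ≈ 0.430 in
Ia = 0.2·(900/2093) = 180/2093 in ≈ 0.086 in
P − Ia = 3.170 − 0.086 = 645481/209300 ≈ 3.084 in (> 0, runoff occurs)
Runoff Q = (P−Ia)²/(P−Ia+S) = (3.084)²/(3.084+0.430) = 416645721361/153936173300 ≈ 2.707 in

Q = 416645721361/153936173300 in ≈ 2.707 in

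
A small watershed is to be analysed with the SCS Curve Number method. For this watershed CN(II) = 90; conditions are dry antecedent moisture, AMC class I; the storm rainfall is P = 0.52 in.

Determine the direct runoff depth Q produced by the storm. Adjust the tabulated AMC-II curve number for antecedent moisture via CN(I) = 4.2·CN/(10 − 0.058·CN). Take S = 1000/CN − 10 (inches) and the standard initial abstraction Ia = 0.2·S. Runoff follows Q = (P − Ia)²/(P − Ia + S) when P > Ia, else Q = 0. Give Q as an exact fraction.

Dry (AMC I): CN(I) = 4.2·90/(10 − 0.058·90) = 378/(239/50) = 18900/239 ≈ 79.079
Max retention: S = 1000/(18900/239) − 10 = 500/189 in (≈ 2.646 in)
Ia = 0.2S: 0.2·2.646 = 0.529 in (exactly 100/189)
P = 0.520 ≤ Ia = 0.529 in: entire storm abstracted, Q = 0.

Q = 0 in ≈ 0.000 in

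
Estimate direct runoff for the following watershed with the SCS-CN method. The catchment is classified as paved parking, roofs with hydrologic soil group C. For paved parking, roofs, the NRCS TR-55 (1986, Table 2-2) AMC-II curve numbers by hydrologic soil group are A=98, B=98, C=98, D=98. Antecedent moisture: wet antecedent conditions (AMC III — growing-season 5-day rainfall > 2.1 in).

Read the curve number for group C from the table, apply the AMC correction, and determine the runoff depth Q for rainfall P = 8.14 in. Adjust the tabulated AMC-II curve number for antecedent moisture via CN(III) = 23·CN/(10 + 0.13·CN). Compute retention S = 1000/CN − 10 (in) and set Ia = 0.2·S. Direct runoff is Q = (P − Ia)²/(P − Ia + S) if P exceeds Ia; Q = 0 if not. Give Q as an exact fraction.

Q = 209479220721/26072525150 in ≈ 8.034 in

NRCS table: paved parking, roofs, soil group C → CN(II) = 98
Wet (AMC III): CN(III) = 23·98/(10 + 0.13·98) = 2254/(1137/50) = 112700/1137 ≈ 99.120
Max retention: S = 1000/(112700/1137) − 10 = 100/1127 in (≈ 0.089 in)
Ia = 0.2·(100/1127) = 20/1127 in ≈ 0.018 in
Since P=8.140 > Ia=0.018: effective rainfall P−Ia = 457689/56350 in
Runoff Q = (P−Ia)²/(P−Ia+S) = (8.122)²/(8.122+0.089) = 209479220721/26072525150 ≈ 8.034 in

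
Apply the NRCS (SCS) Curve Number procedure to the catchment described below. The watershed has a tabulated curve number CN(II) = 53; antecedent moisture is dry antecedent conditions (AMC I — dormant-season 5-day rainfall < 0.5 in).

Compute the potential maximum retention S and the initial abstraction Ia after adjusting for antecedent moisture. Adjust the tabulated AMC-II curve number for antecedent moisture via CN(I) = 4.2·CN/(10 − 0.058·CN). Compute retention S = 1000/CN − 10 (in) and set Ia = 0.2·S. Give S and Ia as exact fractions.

CN(I) from CN(II)=53: (4.2·53)/(10 − 0.058·53) = 111300/3463 ≈ 32.140
Max retention: S = 1000/(111300/3463) − 10 = 23500/1113 in (≈ 21.114 in)
Ia = 0.2·(23500/1113) = 4700/1113 in ≈ 4.223 in

S = 23500/1113 in ≈ 21.114 in; Ia = 4700/1113 in ≈ 4.223 in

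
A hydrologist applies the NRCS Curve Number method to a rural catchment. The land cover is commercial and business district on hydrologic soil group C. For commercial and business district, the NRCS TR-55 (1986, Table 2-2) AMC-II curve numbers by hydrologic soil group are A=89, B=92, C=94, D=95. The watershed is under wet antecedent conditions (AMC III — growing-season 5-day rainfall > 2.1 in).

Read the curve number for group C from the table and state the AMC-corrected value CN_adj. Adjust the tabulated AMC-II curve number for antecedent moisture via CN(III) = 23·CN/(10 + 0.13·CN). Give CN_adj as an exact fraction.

NRCS table: commercial and business district, soil group C → CN(II) = 94
Adjust CN=94 to AMC III: 23·94/(10 + 0.13·94) → 2162 ÷ (1111/50) = 108100/1111 ≈ 97.300

CN_adj = 108100/1111 ≈ 97.300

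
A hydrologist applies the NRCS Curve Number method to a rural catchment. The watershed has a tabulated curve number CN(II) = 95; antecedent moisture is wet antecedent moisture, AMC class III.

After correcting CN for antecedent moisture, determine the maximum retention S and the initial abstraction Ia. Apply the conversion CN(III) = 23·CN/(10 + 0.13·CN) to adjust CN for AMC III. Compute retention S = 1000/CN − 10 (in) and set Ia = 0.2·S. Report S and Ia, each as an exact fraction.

Adjust CN=95 to AMC III: 23·95/(10 + 0.13·95) → 2185 ÷ (447/20) = 43700/447 ≈ 97.763
Max retention: S = 1000/(43700/447) − 10 = 100/437 in (≈ 0.229 in)
Initial abstraction Ia = S/5 = (100/437)/5 = 20/437 ≈ 0.046 in

S = 100/437 in ≈ 0.229 in; Ia = 20/437 in ≈ 0.046 in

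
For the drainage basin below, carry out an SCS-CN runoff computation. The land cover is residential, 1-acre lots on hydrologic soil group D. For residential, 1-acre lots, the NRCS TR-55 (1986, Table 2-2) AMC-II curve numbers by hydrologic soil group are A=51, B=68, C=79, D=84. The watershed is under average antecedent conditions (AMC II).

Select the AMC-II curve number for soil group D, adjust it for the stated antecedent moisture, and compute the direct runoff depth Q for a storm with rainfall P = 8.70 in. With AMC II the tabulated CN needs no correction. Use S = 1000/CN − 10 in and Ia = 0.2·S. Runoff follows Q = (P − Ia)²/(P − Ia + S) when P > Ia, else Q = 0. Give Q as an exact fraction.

NRCS table: residential, 1-acre lots, soil group D → CN(II) = 84
CN(II) = 84; AMC II needs no correction.
Max retention: S = 1000/84 − 10 = 40/21 in (≈ 1.905 in)
Ia = 0.2S: 0.2·1.905 = 0.381 in (exactly 8/21)
P − Ia = 8.700 − 0.381 = 1747/210 ≈ 8.319 in (> 0, runoff occurs)
Q: (1747/210)² ÷ (2147/210) = 3052009/450870 in (≈ 6.769 in)

Q = 3052009/450870 in ≈ 6.769 in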